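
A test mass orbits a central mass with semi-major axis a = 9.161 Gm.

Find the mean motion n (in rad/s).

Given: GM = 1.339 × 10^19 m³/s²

Convert to SI: a = 9.161 Gm = 9.161e+09 m.
n = √(GM / a³).
n = √(1.339e+19 / (9.161e+09)³) rad/s ≈ 4.173e-06 rad/s.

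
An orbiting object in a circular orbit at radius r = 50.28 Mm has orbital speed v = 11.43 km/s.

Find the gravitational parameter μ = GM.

Convert to SI: r = 50.28 Mm = 5.028e+07 m; v = 11.43 km/s = 11430 m/s.
For a circular orbit v² = GM/r, so GM = v² · r.
GM = (11430)² · 5.028e+07 m³/s² ≈ 6.569e+15 m³/s² = 6.569 × 10^15 m³/s².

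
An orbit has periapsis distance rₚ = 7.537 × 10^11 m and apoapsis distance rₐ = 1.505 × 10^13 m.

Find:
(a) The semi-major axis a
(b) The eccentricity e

(a) a = (rₚ + rₐ) / 2 = (7.537e+11 + 1.505e+13) / 2 ≈ 7.902e+12 m = 7.902 × 10^12 m.
(b) e = (rₐ − rₚ) / (rₐ + rₚ) = (1.505e+13 − 7.537e+11) / (1.505e+13 + 7.537e+11) ≈ 0.9046.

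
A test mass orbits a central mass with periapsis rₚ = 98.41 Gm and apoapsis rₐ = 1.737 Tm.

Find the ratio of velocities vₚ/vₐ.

Convert to SI: rₚ = 98.41 Gm = 9.841e+10 m; rₐ = 1.737 Tm = 1.737e+12 m.
Conservation of angular momentum gives rₚvₚ = rₐvₐ, so vₚ/vₐ = rₐ/rₚ.
vₚ/vₐ = 1.737e+12 / 9.841e+10 ≈ 17.65.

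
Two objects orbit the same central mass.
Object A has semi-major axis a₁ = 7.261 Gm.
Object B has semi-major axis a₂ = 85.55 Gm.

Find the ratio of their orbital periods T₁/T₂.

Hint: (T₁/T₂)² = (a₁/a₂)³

Convert to SI: a₁ = 7.261 Gm = 7.261e+09 m; a₂ = 85.55 Gm = 8.555e+10 m.
From Kepler's third law, (T₁/T₂)² = (a₁/a₂)³, so T₁/T₂ = (a₁/a₂)^(3/2).
a₁/a₂ = 7.261e+09 / 8.555e+10 = 0.0848743.
T₁/T₂ = (0.0848743)^(3/2) ≈ 0.02473.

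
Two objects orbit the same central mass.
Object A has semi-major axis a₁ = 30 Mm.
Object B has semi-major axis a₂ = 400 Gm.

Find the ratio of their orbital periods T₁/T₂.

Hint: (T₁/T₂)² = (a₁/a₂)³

Convert to SI: a₁ = 30 Mm = 3e+07 m; a₂ = 400 Gm = 4e+11 m.
From Kepler's third law, (T₁/T₂)² = (a₁/a₂)³, so T₁/T₂ = (a₁/a₂)^(3/2).
a₁/a₂ = 3e+07 / 4e+11 = 7.5e-05.
T₁/T₂ = (7.5e-05)^(3/2) ≈ 6.495e-07.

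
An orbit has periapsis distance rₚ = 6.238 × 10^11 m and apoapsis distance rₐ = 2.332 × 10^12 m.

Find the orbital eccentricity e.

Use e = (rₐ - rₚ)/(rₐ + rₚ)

e = (rₐ − rₚ) / (rₐ + rₚ).
e = (2.332e+12 − 6.238e+11) / (2.332e+12 + 6.238e+11) = 1.7082e+12 / 2.9558e+12 ≈ 0.5779.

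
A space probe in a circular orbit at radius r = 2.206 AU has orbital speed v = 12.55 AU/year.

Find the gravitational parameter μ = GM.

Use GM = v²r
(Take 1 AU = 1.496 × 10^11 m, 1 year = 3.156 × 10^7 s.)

Convert to SI: r = 2.206 AU = 3.30018e+11 m; v = 12.55 AU/year = 59489.2 m/s.
For a circular orbit v² = GM/r, so GM = v² · r.
GM = (59489.2)² · 3.30018e+11 m³/s² ≈ 1.168e+21 m³/s² = 1.168 × 10^21 m³/s².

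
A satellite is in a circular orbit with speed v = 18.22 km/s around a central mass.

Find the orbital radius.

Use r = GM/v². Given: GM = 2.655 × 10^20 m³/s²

Convert to SI: v = 18.22 km/s = 18220 m/s.
For a circular orbit, v² = GM / r, so r = GM / v².
r = 2.655e+20 / (18220)² m ≈ 7.998e+11 m = 799.8 Gm.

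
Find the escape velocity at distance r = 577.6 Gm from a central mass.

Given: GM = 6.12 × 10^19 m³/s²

Convert to SI: r = 577.6 Gm = 5.776e+11 m.
Escape velocity comes from setting total energy to zero: ½v² − GM/r = 0 ⇒ v_esc = √(2GM / r).
v_esc = √(2 · 6.12e+19 / 5.776e+11) m/s ≈ 1.456e+04 m/s = 14.56 km/s.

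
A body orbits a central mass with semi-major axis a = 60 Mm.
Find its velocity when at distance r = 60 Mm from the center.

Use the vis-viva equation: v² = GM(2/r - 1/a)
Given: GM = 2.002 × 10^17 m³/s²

Convert to SI: a = 60 Mm = 6e+07 m; r = 60 Mm = 6e+07 m.
Vis-viva: v = √(GM · (2/r − 1/a)).
2/r − 1/a = 2/6e+07 − 1/6e+07 = 1.66667e-08 m⁻¹.
v = √(2.002e+17 · 1.66667e-08) m/s ≈ 5.776e+04 m/s = 57.76 km/s.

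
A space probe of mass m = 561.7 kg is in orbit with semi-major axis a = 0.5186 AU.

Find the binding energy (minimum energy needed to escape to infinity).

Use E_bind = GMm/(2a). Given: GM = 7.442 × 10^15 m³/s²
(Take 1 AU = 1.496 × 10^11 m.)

Convert to SI: a = 0.5186 AU = 7.75826e+10 m.
Total orbital energy is E = −GMm/(2a); binding energy is E_bind = −E = GMm/(2a).
E_bind = 7.442e+15 · 561.7 / (2 · 7.75826e+10) J ≈ 2.694e+07 J = 26.94 MJ.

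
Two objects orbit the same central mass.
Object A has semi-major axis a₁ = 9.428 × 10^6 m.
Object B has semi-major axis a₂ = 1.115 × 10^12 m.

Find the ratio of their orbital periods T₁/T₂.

From Kepler's third law, (T₁/T₂)² = (a₁/a₂)³, so T₁/T₂ = (a₁/a₂)^(3/2).
a₁/a₂ = 9.428e+06 / 1.115e+12 = 8.45561e-06.
T₁/T₂ = (8.45561e-06)^(3/2) ≈ 2.459e-08.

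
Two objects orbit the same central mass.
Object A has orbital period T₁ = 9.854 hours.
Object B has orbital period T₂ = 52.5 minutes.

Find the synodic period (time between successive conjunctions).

Convert to SI: T₁ = 9.854 hours = 35474.4 s; T₂ = 52.5 minutes = 3150 s.
T_syn = |T₁ · T₂ / (T₁ − T₂)|.
T_syn = |35474.4 · 3150 / (35474.4 − 3150)| s ≈ 3457 s = 57.62 minutes.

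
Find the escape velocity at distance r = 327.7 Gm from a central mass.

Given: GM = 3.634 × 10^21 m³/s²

Convert to SI: r = 327.7 Gm = 3.277e+11 m.
Escape velocity comes from setting total energy to zero: ½v² − GM/r = 0 ⇒ v_esc = √(2GM / r).
v_esc = √(2 · 3.634e+21 / 3.277e+11) m/s ≈ 1.489e+05 m/s = 148.9 km/s.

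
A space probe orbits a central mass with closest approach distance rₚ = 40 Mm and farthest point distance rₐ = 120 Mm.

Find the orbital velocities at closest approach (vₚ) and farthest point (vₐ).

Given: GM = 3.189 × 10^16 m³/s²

Convert to SI: rₚ = 40 Mm = 4e+07 m; rₐ = 120 Mm = 1.2e+08 m.
Use the vis-viva equation v² = GM(2/r − 1/a) with a = (rₚ + rₐ)/2 = (4e+07 + 1.2e+08)/2 = 8e+07 m.
vₚ = √(GM · (2/rₚ − 1/a)) = √(3.189e+16 · (2/4e+07 − 1/8e+07)) m/s ≈ 3.458e+04 m/s = 34.58 km/s.
vₐ = √(GM · (2/rₐ − 1/a)) = √(3.189e+16 · (2/1.2e+08 − 1/8e+07)) m/s ≈ 1.153e+04 m/s = 11.53 km/s.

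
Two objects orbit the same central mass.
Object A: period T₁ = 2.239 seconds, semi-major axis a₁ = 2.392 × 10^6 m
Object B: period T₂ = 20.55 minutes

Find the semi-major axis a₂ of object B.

Convert to SI: T₂ = 20.55 minutes = 1233 s.
Kepler's third law: (T₁/T₂)² = (a₁/a₂)³ ⇒ a₂ = a₁ · (T₂/T₁)^(2/3).
T₂/T₁ = 1233 / 2.239 = 550.692.
a₂ = 2.392e+06 · (550.692)^(2/3) m ≈ 1.607e+08 m = 1.607 × 10^8 m.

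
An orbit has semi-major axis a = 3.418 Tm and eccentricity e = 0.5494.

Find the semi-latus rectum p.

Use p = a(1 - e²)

Convert to SI: a = 3.418 Tm = 3.418e+12 m.
p = a (1 − e²).
p = 3.418e+12 · (1 − (0.5494)²) = 3.418e+12 · 0.69816 ≈ 2.386e+12 m = 2.386 Tm.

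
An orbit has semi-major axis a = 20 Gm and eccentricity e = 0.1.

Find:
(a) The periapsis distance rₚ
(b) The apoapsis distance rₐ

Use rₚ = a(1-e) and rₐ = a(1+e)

Convert to SI: a = 20 Gm = 2e+10 m.
(a) rₚ = a(1 − e) = 2e+10 · (1 − 0.1) = 2e+10 · 0.9 ≈ 1.8e+10 m = 18 Gm.
(b) rₐ = a(1 + e) = 2e+10 · (1 + 0.1) = 2e+10 · 1.1 ≈ 2.2e+10 m = 22 Gm.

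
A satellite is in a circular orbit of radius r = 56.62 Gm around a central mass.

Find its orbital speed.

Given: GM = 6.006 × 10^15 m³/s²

Convert to SI: r = 56.62 Gm = 5.662e+10 m.
For a circular orbit, gravity supplies the centripetal force, so v = √(GM / r).
v = √(6.006e+15 / 5.662e+10) m/s ≈ 325.7 m/s = 325.7 m/s.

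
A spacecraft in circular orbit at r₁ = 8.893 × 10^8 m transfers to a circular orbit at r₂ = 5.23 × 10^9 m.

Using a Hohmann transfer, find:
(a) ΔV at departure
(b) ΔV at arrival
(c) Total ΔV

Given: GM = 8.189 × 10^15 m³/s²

Transfer semi-major axis: a_t = (r₁ + r₂)/2 = (8.893e+08 + 5.23e+09)/2 = 3.05965e+09 m.
Circular speeds: v₁ = √(GM/r₁) = 3034.53 m/s, v₂ = √(GM/r₂) = 1251.31 m/s.
Transfer speeds (vis-viva v² = GM(2/r − 1/a_t)): v₁ᵗ = 3967.4 m/s, v₂ᵗ = 674.61 m/s.
(a) ΔV₁ = |v₁ᵗ − v₁| ≈ 932.9 m/s = 932.9 m/s.
(b) ΔV₂ = |v₂ − v₂ᵗ| ≈ 576.7 m/s = 576.7 m/s.
(c) ΔV_total = ΔV₁ + ΔV₂ ≈ 1510 m/s = 1.51 km/s.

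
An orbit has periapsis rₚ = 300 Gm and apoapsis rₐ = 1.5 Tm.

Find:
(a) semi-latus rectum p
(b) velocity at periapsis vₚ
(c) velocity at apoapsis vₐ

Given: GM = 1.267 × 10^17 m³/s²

Convert to SI: rₚ = 300 Gm = 3e+11 m; rₐ = 1.5 Tm = 1.5e+12 m.
(a) From a = (rₚ + rₐ)/2 = 9e+11 m and e = (rₐ − rₚ)/(rₐ + rₚ) = 0.666667, p = a(1 − e²) = 9e+11 · (1 − (0.666667)²) ≈ 5e+11 m
(b) With a = (rₚ + rₐ)/2 = 9e+11 m, vₚ = √(GM (2/rₚ − 1/a)) = √(1.267e+17 · (2/3e+11 − 1/9e+11)) m/s ≈ 839 m/s
(c) With a = (rₚ + rₐ)/2 = 9e+11 m, vₐ = √(GM (2/rₐ − 1/a)) = √(1.267e+17 · (2/1.5e+12 − 1/9e+11)) m/s ≈ 167.8 m/s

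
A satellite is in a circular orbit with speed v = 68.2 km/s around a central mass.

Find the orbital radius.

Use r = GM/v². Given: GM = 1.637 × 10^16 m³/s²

Convert to SI: v = 68.2 km/s = 68200 m/s.
For a circular orbit, v² = GM / r, so r = GM / v².
r = 1.637e+16 / (68200)² m ≈ 3.519e+06 m = 3.519 Mm.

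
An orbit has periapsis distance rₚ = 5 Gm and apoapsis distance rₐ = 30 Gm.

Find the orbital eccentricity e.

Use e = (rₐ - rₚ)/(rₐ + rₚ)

Convert to SI: rₚ = 5 Gm = 5e+09 m; rₐ = 30 Gm = 3e+10 m.
e = (rₐ − rₚ) / (rₐ + rₚ).
e = (3e+10 − 5e+09) / (3e+10 + 5e+09) = 2.5e+10 / 3.5e+10 ≈ 0.7143.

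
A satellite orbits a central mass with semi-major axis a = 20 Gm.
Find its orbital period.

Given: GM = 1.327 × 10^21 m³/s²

Convert to SI: a = 20 Gm = 2e+10 m.
Kepler's third law: T = 2π √(a³ / GM).
Substituting a = 2e+10 m and GM = 1.327e+21 m³/s²:
T = 2π √((2e+10)³ / 1.327e+21) s
T ≈ 4.879e+05 s = 5.646 days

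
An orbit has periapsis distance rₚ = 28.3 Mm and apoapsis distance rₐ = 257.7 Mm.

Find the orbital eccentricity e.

Convert to SI: rₚ = 28.3 Mm = 2.83e+07 m; rₐ = 257.7 Mm = 2.577e+08 m.
e = (rₐ − rₚ) / (rₐ + rₚ).
e = (2.577e+08 − 2.83e+07) / (2.577e+08 + 2.83e+07) = 2.294e+08 / 2.86e+08 ≈ 0.8021.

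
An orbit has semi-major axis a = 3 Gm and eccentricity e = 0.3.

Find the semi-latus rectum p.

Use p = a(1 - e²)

Convert to SI: a = 3 Gm = 3e+09 m.
p = a (1 − e²).
p = 3e+09 · (1 − (0.3)²) = 3e+09 · 0.91 ≈ 2.73e+09 m = 2.73 Gm.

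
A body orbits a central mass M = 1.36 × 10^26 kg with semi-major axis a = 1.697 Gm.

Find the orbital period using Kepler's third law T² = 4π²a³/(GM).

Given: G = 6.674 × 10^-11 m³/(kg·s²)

Convert to SI: a = 1.697 Gm = 1.697e+09 m.
GM = G · M = 6.674e-11 · 1.36e+26 = 9.07664e+15 m³/s².
Kepler's third law: T = 2π √(a³ / GM).
Substituting a = 1.697e+09 m and GM = 9.07664e+15 m³/s²:
T = 2π √((1.697e+09)³ / 9.07664e+15) s
T ≈ 4.61e+06 s = 53.36 days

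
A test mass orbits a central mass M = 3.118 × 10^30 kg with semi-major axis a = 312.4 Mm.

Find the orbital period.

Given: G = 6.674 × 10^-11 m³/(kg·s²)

Convert to SI: a = 312.4 Mm = 3.124e+08 m.
GM = G · M = 6.674e-11 · 3.118e+30 = 2.08095e+20 m³/s².
Kepler's third law: T = 2π √(a³ / GM).
Substituting a = 3.124e+08 m and GM = 2.08095e+20 m³/s²:
T = 2π √((3.124e+08)³ / 2.08095e+20) s
T ≈ 2405 s = 40.08 minutes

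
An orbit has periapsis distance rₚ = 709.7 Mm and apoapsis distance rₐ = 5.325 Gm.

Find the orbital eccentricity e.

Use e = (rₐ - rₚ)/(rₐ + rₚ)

Convert to SI: rₚ = 709.7 Mm = 7.097e+08 m; rₐ = 5.325 Gm = 5.325e+09 m.
e = (rₐ − rₚ) / (rₐ + rₚ).
e = (5.325e+09 − 7.097e+08) / (5.325e+09 + 7.097e+08) = 4.6153e+09 / 6.0347e+09 ≈ 0.7648.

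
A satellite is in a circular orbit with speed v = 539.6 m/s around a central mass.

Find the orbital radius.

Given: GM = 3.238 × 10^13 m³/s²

For a circular orbit, v² = GM / r, so r = GM / v².
r = 3.238e+13 / (539.6)² m ≈ 1.112e+08 m = 1.112 × 10^8 m.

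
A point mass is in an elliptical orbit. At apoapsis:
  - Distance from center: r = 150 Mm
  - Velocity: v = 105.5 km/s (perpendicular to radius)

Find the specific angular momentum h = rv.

Convert to SI: r = 150 Mm = 1.5e+08 m; v = 105.5 km/s = 105500 m/s.
With v perpendicular to r, h = r · v.
h = 1.5e+08 · 105500 m²/s ≈ 1.582e+13 m²/s.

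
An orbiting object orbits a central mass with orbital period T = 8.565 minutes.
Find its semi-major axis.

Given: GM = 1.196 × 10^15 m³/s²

Convert to SI: T = 8.565 minutes = 513.9 s.
Invert Kepler's third law: a = (GM · T² / (4π²))^(1/3).
Substituting T = 513.9 s and GM = 1.196e+15 m³/s²:
a = (1.196e+15 · (513.9)² / (4π²))^(1/3) m
a ≈ 2e+06 m = 2 Mm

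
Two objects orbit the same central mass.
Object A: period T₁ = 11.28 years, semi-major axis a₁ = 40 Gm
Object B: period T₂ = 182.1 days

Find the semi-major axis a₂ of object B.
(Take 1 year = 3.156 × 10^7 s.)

Convert to SI: T₁ = 11.28 years = 3.55997e+08 s; a₁ = 40 Gm = 4e+10 m; T₂ = 182.1 days = 1.57334e+07 s.
Kepler's third law: (T₁/T₂)² = (a₁/a₂)³ ⇒ a₂ = a₁ · (T₂/T₁)^(2/3).
T₂/T₁ = 1.57334e+07 / 3.55997e+08 = 0.0441955.
a₂ = 4e+10 · (0.0441955)^(2/3) m ≈ 5e+09 m = 5 Gm.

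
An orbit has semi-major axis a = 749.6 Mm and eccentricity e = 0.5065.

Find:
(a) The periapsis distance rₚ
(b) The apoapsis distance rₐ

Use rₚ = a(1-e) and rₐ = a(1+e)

Convert to SI: a = 749.6 Mm = 7.496e+08 m.
(a) rₚ = a(1 − e) = 7.496e+08 · (1 − 0.5065) = 7.496e+08 · 0.4935 ≈ 3.699e+08 m = 369.9 Mm.
(b) rₐ = a(1 + e) = 7.496e+08 · (1 + 0.5065) = 7.496e+08 · 1.5065 ≈ 1.129e+09 m = 1.129 Gm.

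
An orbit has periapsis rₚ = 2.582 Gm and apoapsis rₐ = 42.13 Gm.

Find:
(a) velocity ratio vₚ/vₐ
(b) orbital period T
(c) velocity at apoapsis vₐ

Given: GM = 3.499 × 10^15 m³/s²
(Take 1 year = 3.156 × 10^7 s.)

Convert to SI: rₚ = 2.582 Gm = 2.582e+09 m; rₐ = 42.13 Gm = 4.213e+10 m.
(a) Conservation of angular momentum (rₚvₚ = rₐvₐ) gives vₚ/vₐ = rₐ/rₚ = 4.213e+10/2.582e+09 ≈ 16.32
(b) With a = (rₚ + rₐ)/2 = 2.2356e+10 m, T = 2π √(a³/GM) = 2π √((2.2356e+10)³/3.499e+15) s ≈ 3.551e+08 s
(c) With a = (rₚ + rₐ)/2 = 2.2356e+10 m, vₐ = √(GM (2/rₐ − 1/a)) = √(3.499e+15 · (2/4.213e+10 − 1/2.2356e+10)) m/s ≈ 97.94 m/s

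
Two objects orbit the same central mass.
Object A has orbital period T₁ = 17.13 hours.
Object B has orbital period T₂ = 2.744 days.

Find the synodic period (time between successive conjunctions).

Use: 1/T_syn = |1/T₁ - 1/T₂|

Convert to SI: T₁ = 17.13 hours = 61668 s; T₂ = 2.744 days = 237082 s.
T_syn = |T₁ · T₂ / (T₁ − T₂)|.
T_syn = |61668 · 237082 / (61668 − 237082)| s ≈ 8.335e+04 s = 23.15 hours.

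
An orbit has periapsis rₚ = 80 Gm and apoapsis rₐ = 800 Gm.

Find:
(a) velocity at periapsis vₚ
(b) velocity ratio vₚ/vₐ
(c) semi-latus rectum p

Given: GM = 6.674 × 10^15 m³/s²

Convert to SI: rₚ = 80 Gm = 8e+10 m; rₐ = 800 Gm = 8e+11 m.
(a) With a = (rₚ + rₐ)/2 = 4.4e+11 m, vₚ = √(GM (2/rₚ − 1/a)) = √(6.674e+15 · (2/8e+10 − 1/4.4e+11)) m/s ≈ 389.5 m/s
(b) Conservation of angular momentum (rₚvₚ = rₐvₐ) gives vₚ/vₐ = rₐ/rₚ = 8e+11/8e+10 ≈ 10
(c) From a = (rₚ + rₐ)/2 = 4.4e+11 m and e = (rₐ − rₚ)/(rₐ + rₚ) = 0.818182, p = a(1 − e²) = 4.4e+11 · (1 − (0.818182)²) ≈ 1.455e+11 m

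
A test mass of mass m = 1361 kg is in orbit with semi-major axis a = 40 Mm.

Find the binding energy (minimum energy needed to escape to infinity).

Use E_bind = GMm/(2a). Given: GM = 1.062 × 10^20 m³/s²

Convert to SI: a = 40 Mm = 4e+07 m.
Total orbital energy is E = −GMm/(2a); binding energy is E_bind = −E = GMm/(2a).
E_bind = 1.062e+20 · 1361 / (2 · 4e+07) J ≈ 1.807e+15 J = 1.807 PJ.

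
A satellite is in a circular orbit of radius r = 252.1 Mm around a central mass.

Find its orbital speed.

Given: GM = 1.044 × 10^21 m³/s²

Convert to SI: r = 252.1 Mm = 2.521e+08 m.
For a circular orbit, gravity supplies the centripetal force, so v = √(GM / r).
v = √(1.044e+21 / 2.521e+08) m/s ≈ 2.035e+06 m/s = 2035 km/s.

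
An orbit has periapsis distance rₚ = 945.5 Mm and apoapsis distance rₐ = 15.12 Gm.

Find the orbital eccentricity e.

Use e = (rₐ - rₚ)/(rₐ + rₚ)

Convert to SI: rₚ = 945.5 Mm = 9.455e+08 m; rₐ = 15.12 Gm = 1.512e+10 m.
e = (rₐ − rₚ) / (rₐ + rₚ).
e = (1.512e+10 − 9.455e+08) / (1.512e+10 + 9.455e+08) = 1.41745e+10 / 1.60655e+10 ≈ 0.8823.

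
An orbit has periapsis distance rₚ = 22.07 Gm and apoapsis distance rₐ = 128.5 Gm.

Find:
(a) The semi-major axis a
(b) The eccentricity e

Convert to SI: rₚ = 22.07 Gm = 2.207e+10 m; rₐ = 128.5 Gm = 1.285e+11 m.
(a) a = (rₚ + rₐ) / 2 = (2.207e+10 + 1.285e+11) / 2 ≈ 7.528e+10 m = 75.28 Gm.
(b) e = (rₐ − rₚ) / (rₐ + rₚ) = (1.285e+11 − 2.207e+10) / (1.285e+11 + 2.207e+10) ≈ 0.7068.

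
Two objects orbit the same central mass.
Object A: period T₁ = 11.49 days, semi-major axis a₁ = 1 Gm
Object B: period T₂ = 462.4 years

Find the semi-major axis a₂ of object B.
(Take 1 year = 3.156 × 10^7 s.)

Convert to SI: T₁ = 11.49 days = 992736 s; a₁ = 1 Gm = 1e+09 m; T₂ = 462.4 years = 1.45933e+10 s.
Kepler's third law: (T₁/T₂)² = (a₁/a₂)³ ⇒ a₂ = a₁ · (T₂/T₁)^(2/3).
T₂/T₁ = 1.45933e+10 / 992736 = 14700.1.
a₂ = 1e+09 · (14700.1)^(2/3) m ≈ 6.001e+11 m = 600.1 Gm.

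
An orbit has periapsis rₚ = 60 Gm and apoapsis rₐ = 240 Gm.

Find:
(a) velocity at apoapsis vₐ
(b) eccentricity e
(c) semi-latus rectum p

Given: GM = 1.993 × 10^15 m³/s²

Convert to SI: rₚ = 60 Gm = 6e+10 m; rₐ = 240 Gm = 2.4e+11 m.
(a) With a = (rₚ + rₐ)/2 = 1.5e+11 m, vₐ = √(GM (2/rₐ − 1/a)) = √(1.993e+15 · (2/2.4e+11 − 1/1.5e+11)) m/s ≈ 57.63 m/s
(b) e = (rₐ − rₚ)/(rₐ + rₚ) = (2.4e+11 − 6e+10)/(2.4e+11 + 6e+10) ≈ 0.6
(c) From a = (rₚ + rₐ)/2 = 1.5e+11 m and e = (rₐ − rₚ)/(rₐ + rₚ) = 0.6, p = a(1 − e²) = 1.5e+11 · (1 − (0.6)²) ≈ 9.6e+10 m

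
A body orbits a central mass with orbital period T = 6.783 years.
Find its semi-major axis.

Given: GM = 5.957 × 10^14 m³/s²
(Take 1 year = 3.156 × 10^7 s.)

Convert to SI: T = 6.783 years = 2.14071e+08 s.
Invert Kepler's third law: a = (GM · T² / (4π²))^(1/3).
Substituting T = 2.14071e+08 s and GM = 5.957e+14 m³/s²:
a = (5.957e+14 · (2.14071e+08)² / (4π²))^(1/3) m
a ≈ 8.843e+09 m = 8.843 Gm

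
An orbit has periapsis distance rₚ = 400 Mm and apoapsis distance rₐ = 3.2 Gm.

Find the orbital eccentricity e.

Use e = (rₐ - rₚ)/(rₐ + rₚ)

Convert to SI: rₚ = 400 Mm = 4e+08 m; rₐ = 3.2 Gm = 3.2e+09 m.
e = (rₐ − rₚ) / (rₐ + rₚ).
e = (3.2e+09 − 4e+08) / (3.2e+09 + 4e+08) = 2.8e+09 / 3.6e+09 ≈ 0.7778.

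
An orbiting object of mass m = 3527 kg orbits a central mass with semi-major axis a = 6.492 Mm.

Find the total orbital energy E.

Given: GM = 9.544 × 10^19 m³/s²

Convert to SI: a = 6.492 Mm = 6.492e+06 m.
E = −GMm / (2a).
E = −9.544e+19 · 3527 / (2 · 6.492e+06) J ≈ -2.593e+16 J = -25.93 PJ.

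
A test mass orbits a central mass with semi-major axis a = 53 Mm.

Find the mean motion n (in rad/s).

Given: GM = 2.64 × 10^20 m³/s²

Convert to SI: a = 53 Mm = 5.3e+07 m.
n = √(GM / a³).
n = √(2.64e+20 / (5.3e+07)³) rad/s ≈ 0.04211 rad/s.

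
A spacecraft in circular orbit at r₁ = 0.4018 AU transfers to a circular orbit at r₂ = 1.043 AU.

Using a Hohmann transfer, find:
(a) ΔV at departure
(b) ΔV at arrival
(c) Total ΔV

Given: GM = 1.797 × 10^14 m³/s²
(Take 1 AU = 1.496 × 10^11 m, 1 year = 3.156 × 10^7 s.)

Convert to SI: r₁ = 0.4018 AU = 6.01093e+10 m; r₂ = 1.043 AU = 1.56033e+11 m.
Transfer semi-major axis: a_t = (r₁ + r₂)/2 = (6.01093e+10 + 1.56033e+11)/2 = 1.08071e+11 m.
Circular speeds: v₁ = √(GM/r₁) = 54.6768 m/s, v₂ = √(GM/r₂) = 33.9364 m/s.
Transfer speeds (vis-viva v² = GM(2/r − 1/a_t)): v₁ᵗ = 65.6987 m/s, v₂ᵗ = 25.3094 m/s.
(a) ΔV₁ = |v₁ᵗ − v₁| ≈ 11.02 m/s = 0.002325 AU/year.
(b) ΔV₂ = |v₂ − v₂ᵗ| ≈ 8.627 m/s = 0.00182 AU/year.
(c) ΔV_total = ΔV₁ + ΔV₂ ≈ 19.65 m/s = 0.004145 AU/year.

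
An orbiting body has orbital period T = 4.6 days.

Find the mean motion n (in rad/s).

Convert to SI: T = 4.6 days = 397440 s.
n = 2π / T.
n = 2π / 397440 s ≈ 1.581e-05 rad/s.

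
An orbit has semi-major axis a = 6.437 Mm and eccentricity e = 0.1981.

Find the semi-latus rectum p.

Convert to SI: a = 6.437 Mm = 6.437e+06 m.
p = a (1 − e²).
p = 6.437e+06 · (1 − (0.1981)²) = 6.437e+06 · 0.960756 ≈ 6.184e+06 m = 6.184 Mm.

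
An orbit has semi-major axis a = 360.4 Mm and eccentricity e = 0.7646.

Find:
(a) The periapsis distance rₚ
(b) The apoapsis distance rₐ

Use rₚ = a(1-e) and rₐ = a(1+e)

Convert to SI: a = 360.4 Mm = 3.604e+08 m.
(a) rₚ = a(1 − e) = 3.604e+08 · (1 − 0.7646) = 3.604e+08 · 0.2354 ≈ 8.484e+07 m = 84.84 Mm.
(b) rₐ = a(1 + e) = 3.604e+08 · (1 + 0.7646) = 3.604e+08 · 1.7646 ≈ 6.36e+08 m = 636 Mm.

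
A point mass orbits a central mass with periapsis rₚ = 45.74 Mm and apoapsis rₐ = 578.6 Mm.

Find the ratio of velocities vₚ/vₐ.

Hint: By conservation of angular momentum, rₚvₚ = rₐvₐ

Convert to SI: rₚ = 45.74 Mm = 4.574e+07 m; rₐ = 578.6 Mm = 5.786e+08 m.
Conservation of angular momentum gives rₚvₚ = rₐvₐ, so vₚ/vₐ = rₐ/rₚ.
vₚ/vₐ = 5.786e+08 / 4.574e+07 ≈ 12.65.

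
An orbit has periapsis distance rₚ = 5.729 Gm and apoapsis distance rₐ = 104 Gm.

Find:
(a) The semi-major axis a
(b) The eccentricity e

Convert to SI: rₚ = 5.729 Gm = 5.729e+09 m; rₐ = 104 Gm = 1.04e+11 m.
(a) a = (rₚ + rₐ) / 2 = (5.729e+09 + 1.04e+11) / 2 ≈ 5.486e+10 m = 54.86 Gm.
(b) e = (rₐ − rₚ) / (rₐ + rₚ) = (1.04e+11 − 5.729e+09) / (1.04e+11 + 5.729e+09) ≈ 0.8956.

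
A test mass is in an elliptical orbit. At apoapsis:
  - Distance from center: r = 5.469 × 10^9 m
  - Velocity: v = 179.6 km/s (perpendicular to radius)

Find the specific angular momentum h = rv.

Convert to SI: v = 179.6 km/s = 179600 m/s.
With v perpendicular to r, h = r · v.
h = 5.469e+09 · 179600 m²/s ≈ 9.822e+14 m²/s.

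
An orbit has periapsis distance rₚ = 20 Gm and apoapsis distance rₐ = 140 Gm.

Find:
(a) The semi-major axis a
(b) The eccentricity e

Convert to SI: rₚ = 20 Gm = 2e+10 m; rₐ = 140 Gm = 1.4e+11 m.
(a) a = (rₚ + rₐ) / 2 = (2e+10 + 1.4e+11) / 2 ≈ 8e+10 m = 80 Gm.
(b) e = (rₐ − rₚ) / (rₐ + rₚ) = (1.4e+11 − 2e+10) / (1.4e+11 + 2e+10) ≈ 0.75.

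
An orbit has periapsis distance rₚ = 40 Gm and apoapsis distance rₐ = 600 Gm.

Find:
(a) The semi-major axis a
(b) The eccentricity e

Convert to SI: rₚ = 40 Gm = 4e+10 m; rₐ = 600 Gm = 6e+11 m.
(a) a = (rₚ + rₐ) / 2 = (4e+10 + 6e+11) / 2 ≈ 3.2e+11 m = 320 Gm.
(b) e = (rₐ − rₚ) / (rₐ + rₚ) = (6e+11 − 4e+10) / (6e+11 + 4e+10) ≈ 0.875.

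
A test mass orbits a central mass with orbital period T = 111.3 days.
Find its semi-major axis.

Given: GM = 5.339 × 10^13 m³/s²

Convert to SI: T = 111.3 days = 9.61632e+06 s.
Invert Kepler's third law: a = (GM · T² / (4π²))^(1/3).
Substituting T = 9.61632e+06 s and GM = 5.339e+13 m³/s²:
a = (5.339e+13 · (9.61632e+06)² / (4π²))^(1/3) m
a ≈ 5.001e+08 m = 500.1 Mm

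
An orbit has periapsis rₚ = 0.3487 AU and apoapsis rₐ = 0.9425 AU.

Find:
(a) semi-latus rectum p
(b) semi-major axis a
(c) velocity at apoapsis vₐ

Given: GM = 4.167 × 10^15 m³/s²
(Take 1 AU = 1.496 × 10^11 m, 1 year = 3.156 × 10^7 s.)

Convert to SI: rₚ = 0.3487 AU = 5.21655e+10 m; rₐ = 0.9425 AU = 1.40998e+11 m.
(a) From a = (rₚ + rₐ)/2 = 9.65818e+10 m and e = (rₐ − rₚ)/(rₐ + rₚ) = 0.459882, p = a(1 − e²) = 9.65818e+10 · (1 − (0.459882)²) ≈ 7.616e+10 m
(b) a = (rₚ + rₐ)/2 = (5.21655e+10 + 1.40998e+11)/2 ≈ 9.658e+10 m
(c) With a = (rₚ + rₐ)/2 = 9.65818e+10 m, vₐ = √(GM (2/rₐ − 1/a)) = √(4.167e+15 · (2/1.40998e+11 − 1/9.65818e+10)) m/s ≈ 126.3 m/s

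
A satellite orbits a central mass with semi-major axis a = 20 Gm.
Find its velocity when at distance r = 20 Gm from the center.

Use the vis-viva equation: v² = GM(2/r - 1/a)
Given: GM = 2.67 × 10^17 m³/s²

Convert to SI: a = 20 Gm = 2e+10 m; r = 20 Gm = 2e+10 m.
Vis-viva: v = √(GM · (2/r − 1/a)).
2/r − 1/a = 2/2e+10 − 1/2e+10 = 5e-11 m⁻¹.
v = √(2.67e+17 · 5e-11) m/s ≈ 3654 m/s = 3.654 km/s.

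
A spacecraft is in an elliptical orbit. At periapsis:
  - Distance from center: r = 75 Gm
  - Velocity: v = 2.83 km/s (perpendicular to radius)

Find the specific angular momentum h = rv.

Convert to SI: r = 75 Gm = 7.5e+10 m; v = 2.83 km/s = 2830 m/s.
With v perpendicular to r, h = r · v.
h = 7.5e+10 · 2830 m²/s ≈ 2.122e+14 m²/s.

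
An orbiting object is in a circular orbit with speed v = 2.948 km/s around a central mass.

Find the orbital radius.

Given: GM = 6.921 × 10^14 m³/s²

Convert to SI: v = 2.948 km/s = 2948 m/s.
For a circular orbit, v² = GM / r, so r = GM / v².
r = 6.921e+14 / (2948)² m ≈ 7.964e+07 m = 79.64 Mm.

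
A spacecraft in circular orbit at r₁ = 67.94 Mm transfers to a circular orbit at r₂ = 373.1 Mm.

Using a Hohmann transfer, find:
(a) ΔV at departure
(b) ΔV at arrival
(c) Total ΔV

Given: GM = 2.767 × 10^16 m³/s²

Convert to SI: r₁ = 67.94 Mm = 6.794e+07 m; r₂ = 373.1 Mm = 3.731e+08 m.
Transfer semi-major axis: a_t = (r₁ + r₂)/2 = (6.794e+07 + 3.731e+08)/2 = 2.2052e+08 m.
Circular speeds: v₁ = √(GM/r₁) = 20181 m/s, v₂ = √(GM/r₂) = 8611.76 m/s.
Transfer speeds (vis-viva v² = GM(2/r − 1/a_t)): v₁ᵗ = 26250.1 m/s, v₂ᵗ = 4780.03 m/s.
(a) ΔV₁ = |v₁ᵗ − v₁| ≈ 6069 m/s = 6.069 km/s.
(b) ΔV₂ = |v₂ − v₂ᵗ| ≈ 3832 m/s = 3.832 km/s.
(c) ΔV_total = ΔV₁ + ΔV₂ ≈ 9901 m/s = 9.901 km/s.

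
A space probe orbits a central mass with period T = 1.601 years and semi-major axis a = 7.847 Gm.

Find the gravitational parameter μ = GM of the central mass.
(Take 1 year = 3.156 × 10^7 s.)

Convert to SI: T = 1.601 years = 5.05276e+07 s; a = 7.847 Gm = 7.847e+09 m.
GM = 4π² · a³ / T².
GM = 4π² · (7.847e+09)³ / (5.05276e+07)² m³/s² ≈ 7.472e+15 m³/s² = 7.472 × 10^15 m³/s².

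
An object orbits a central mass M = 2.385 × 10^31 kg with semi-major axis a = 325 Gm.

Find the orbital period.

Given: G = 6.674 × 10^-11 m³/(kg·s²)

Convert to SI: a = 325 Gm = 3.25e+11 m.
GM = G · M = 6.674e-11 · 2.385e+31 = 1.59175e+21 m³/s².
Kepler's third law: T = 2π √(a³ / GM).
Substituting a = 3.25e+11 m and GM = 1.59175e+21 m³/s²:
T = 2π √((3.25e+11)³ / 1.59175e+21) s
T ≈ 2.918e+07 s = 337.7 days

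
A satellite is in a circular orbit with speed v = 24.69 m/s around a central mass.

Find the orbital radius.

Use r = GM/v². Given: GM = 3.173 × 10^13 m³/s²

For a circular orbit, v² = GM / r, so r = GM / v².
r = 3.173e+13 / (24.69)² m ≈ 5.205e+10 m = 52.05 Gm.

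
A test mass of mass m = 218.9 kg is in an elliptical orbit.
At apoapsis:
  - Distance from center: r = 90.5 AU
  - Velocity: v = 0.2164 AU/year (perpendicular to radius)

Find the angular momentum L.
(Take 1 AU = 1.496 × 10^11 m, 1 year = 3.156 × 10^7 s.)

Convert to SI: r = 90.5 AU = 1.35388e+13 m; v = 0.2164 AU/year = 1025.77 m/s.
Since v is perpendicular to r, L = m · v · r.
L = 218.9 · 1025.77 · 1.35388e+13 kg·m²/s ≈ 3.04e+18 kg·m²/s.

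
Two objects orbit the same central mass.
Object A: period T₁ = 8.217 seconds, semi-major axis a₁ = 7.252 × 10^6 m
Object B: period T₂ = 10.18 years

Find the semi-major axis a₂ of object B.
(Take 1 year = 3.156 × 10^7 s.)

Convert to SI: T₂ = 10.18 years = 3.21281e+08 s.
Kepler's third law: (T₁/T₂)² = (a₁/a₂)³ ⇒ a₂ = a₁ · (T₂/T₁)^(2/3).
T₂/T₁ = 3.21281e+08 / 8.217 = 3.90995e+07.
a₂ = 7.252e+06 · (3.90995e+07)^(2/3) m ≈ 8.354e+11 m = 8.354 × 10^11 m.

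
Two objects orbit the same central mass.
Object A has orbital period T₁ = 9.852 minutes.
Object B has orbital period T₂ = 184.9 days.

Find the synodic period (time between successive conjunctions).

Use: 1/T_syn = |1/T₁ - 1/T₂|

Convert to SI: T₁ = 9.852 minutes = 591.12 s; T₂ = 184.9 days = 1.59754e+07 s.
T_syn = |T₁ · T₂ / (T₁ − T₂)|.
T_syn = |591.12 · 1.59754e+07 / (591.12 − 1.59754e+07)| s ≈ 591.1 s = 9.852 minutes.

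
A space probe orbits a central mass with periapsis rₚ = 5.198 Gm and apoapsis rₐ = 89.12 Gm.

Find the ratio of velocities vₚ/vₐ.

Convert to SI: rₚ = 5.198 Gm = 5.198e+09 m; rₐ = 89.12 Gm = 8.912e+10 m.
Conservation of angular momentum gives rₚvₚ = rₐvₐ, so vₚ/vₐ = rₐ/rₚ.
vₚ/vₐ = 8.912e+10 / 5.198e+09 ≈ 17.15.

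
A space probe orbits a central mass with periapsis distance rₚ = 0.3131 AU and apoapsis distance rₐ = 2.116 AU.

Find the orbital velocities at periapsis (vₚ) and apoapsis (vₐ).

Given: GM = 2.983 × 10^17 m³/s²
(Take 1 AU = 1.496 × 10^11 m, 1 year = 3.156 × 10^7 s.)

Convert to SI: rₚ = 0.3131 AU = 4.68398e+10 m; rₐ = 2.116 AU = 3.16554e+11 m.
Use the vis-viva equation v² = GM(2/r − 1/a) with a = (rₚ + rₐ)/2 = (4.68398e+10 + 3.16554e+11)/2 = 1.81697e+11 m.
vₚ = √(GM · (2/rₚ − 1/a)) = √(2.983e+17 · (2/4.68398e+10 − 1/1.81697e+11)) m/s ≈ 3331 m/s = 0.7027 AU/year.
vₐ = √(GM · (2/rₐ − 1/a)) = √(2.983e+17 · (2/3.16554e+11 − 1/1.81697e+11)) m/s ≈ 492.9 m/s = 0.104 AU/year.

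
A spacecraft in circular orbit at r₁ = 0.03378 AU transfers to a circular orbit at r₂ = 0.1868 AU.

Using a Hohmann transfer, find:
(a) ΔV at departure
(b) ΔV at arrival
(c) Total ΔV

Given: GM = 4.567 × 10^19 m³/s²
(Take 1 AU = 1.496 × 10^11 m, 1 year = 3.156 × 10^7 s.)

Convert to SI: r₁ = 0.03378 AU = 5.05349e+09 m; r₂ = 0.1868 AU = 2.79453e+10 m.
Transfer semi-major axis: a_t = (r₁ + r₂)/2 = (5.05349e+09 + 2.79453e+10)/2 = 1.64994e+10 m.
Circular speeds: v₁ = √(GM/r₁) = 95064.8 m/s, v₂ = √(GM/r₂) = 40426 m/s.
Transfer speeds (vis-viva v² = GM(2/r − 1/a_t)): v₁ᵗ = 123720 m/s, v₂ᵗ = 22372.9 m/s.
(a) ΔV₁ = |v₁ᵗ − v₁| ≈ 2.866e+04 m/s = 6.045 AU/year.
(b) ΔV₂ = |v₂ − v₂ᵗ| ≈ 1.805e+04 m/s = 3.809 AU/year.
(c) ΔV_total = ΔV₁ + ΔV₂ ≈ 4.671e+04 m/s = 9.854 AU/year.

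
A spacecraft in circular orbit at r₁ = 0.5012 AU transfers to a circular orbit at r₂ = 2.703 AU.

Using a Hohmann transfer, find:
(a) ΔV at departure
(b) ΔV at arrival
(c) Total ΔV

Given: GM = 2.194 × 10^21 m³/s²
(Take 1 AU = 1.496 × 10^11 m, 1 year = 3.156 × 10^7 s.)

Convert to SI: r₁ = 0.5012 AU = 7.49795e+10 m; r₂ = 2.703 AU = 4.04369e+11 m.
Transfer semi-major axis: a_t = (r₁ + r₂)/2 = (7.49795e+10 + 4.04369e+11)/2 = 2.39674e+11 m.
Circular speeds: v₁ = √(GM/r₁) = 171059 m/s, v₂ = √(GM/r₂) = 73659.6 m/s.
Transfer speeds (vis-viva v² = GM(2/r − 1/a_t)): v₁ᵗ = 222190 m/s, v₂ᵗ = 41199.3 m/s.
(a) ΔV₁ = |v₁ᵗ − v₁| ≈ 5.113e+04 m/s = 10.79 AU/year.
(b) ΔV₂ = |v₂ − v₂ᵗ| ≈ 3.246e+04 m/s = 6.848 AU/year.
(c) ΔV_total = ΔV₁ + ΔV₂ ≈ 8.359e+04 m/s = 17.63 AU/year.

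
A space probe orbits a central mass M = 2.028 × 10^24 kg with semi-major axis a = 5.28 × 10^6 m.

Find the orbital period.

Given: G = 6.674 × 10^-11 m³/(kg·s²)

GM = G · M = 6.674e-11 · 2.028e+24 = 1.35349e+14 m³/s².
Kepler's third law: T = 2π √(a³ / GM).
Substituting a = 5.28e+06 m and GM = 1.35349e+14 m³/s²:
T = 2π √((5.28e+06)³ / 1.35349e+14) s
T ≈ 6552 s = 1.82 hours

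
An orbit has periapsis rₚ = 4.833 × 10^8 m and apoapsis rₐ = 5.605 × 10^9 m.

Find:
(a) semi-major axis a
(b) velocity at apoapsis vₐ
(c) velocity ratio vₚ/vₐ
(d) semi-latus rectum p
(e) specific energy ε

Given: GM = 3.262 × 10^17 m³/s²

(a) a = (rₚ + rₐ)/2 = (4.833e+08 + 5.605e+09)/2 ≈ 3.044e+09 m
(b) With a = (rₚ + rₐ)/2 = 3.04415e+09 m, vₐ = √(GM (2/rₐ − 1/a)) = √(3.262e+17 · (2/5.605e+09 − 1/3.04415e+09)) m/s ≈ 3040 m/s
(c) Conservation of angular momentum (rₚvₚ = rₐvₐ) gives vₚ/vₐ = rₐ/rₚ = 5.605e+09/4.833e+08 ≈ 11.6
(d) From a = (rₚ + rₐ)/2 = 3.04415e+09 m and e = (rₐ − rₚ)/(rₐ + rₚ) = 0.841236, p = a(1 − e²) = 3.04415e+09 · (1 − (0.841236)²) ≈ 8.899e+08 m
(e) With a = (rₚ + rₐ)/2 = 3.04415e+09 m, ε = −GM/(2a) = −3.262e+17/(2 · 3.04415e+09) J/kg ≈ -5.358e+07 J/kg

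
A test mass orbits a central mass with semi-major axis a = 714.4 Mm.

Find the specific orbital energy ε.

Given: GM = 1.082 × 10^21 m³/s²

Convert to SI: a = 714.4 Mm = 7.144e+08 m.
ε = −GM / (2a).
ε = −1.082e+21 / (2 · 7.144e+08) J/kg ≈ -7.573e+11 J/kg = -757.3 GJ/kg.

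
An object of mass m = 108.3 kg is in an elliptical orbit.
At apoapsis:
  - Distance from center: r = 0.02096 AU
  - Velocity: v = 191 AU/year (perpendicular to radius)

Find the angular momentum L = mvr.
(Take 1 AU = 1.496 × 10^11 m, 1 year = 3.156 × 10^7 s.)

Convert to SI: r = 0.02096 AU = 3.13562e+09 m; v = 191 AU/year = 905374 m/s.
Since v is perpendicular to r, L = m · v · r.
L = 108.3 · 905374 · 3.13562e+09 kg·m²/s ≈ 3.075e+17 kg·m²/s.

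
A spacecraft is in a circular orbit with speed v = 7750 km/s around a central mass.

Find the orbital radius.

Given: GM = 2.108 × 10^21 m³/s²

Convert to SI: v = 7750 km/s = 7.75e+06 m/s.
For a circular orbit, v² = GM / r, so r = GM / v².
r = 2.108e+21 / (7.75e+06)² m ≈ 3.51e+07 m = 35.1 Mm.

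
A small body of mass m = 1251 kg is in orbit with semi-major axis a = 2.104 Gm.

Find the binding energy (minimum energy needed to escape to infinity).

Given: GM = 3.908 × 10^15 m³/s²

Convert to SI: a = 2.104 Gm = 2.104e+09 m.
Total orbital energy is E = −GMm/(2a); binding energy is E_bind = −E = GMm/(2a).
E_bind = 3.908e+15 · 1251 / (2 · 2.104e+09) J ≈ 1.162e+09 J = 1.162 GJ.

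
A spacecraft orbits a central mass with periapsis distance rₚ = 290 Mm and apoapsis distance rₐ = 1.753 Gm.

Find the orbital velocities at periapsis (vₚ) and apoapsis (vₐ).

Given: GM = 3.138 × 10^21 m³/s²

Convert to SI: rₚ = 290 Mm = 2.9e+08 m; rₐ = 1.753 Gm = 1.753e+09 m.
Use the vis-viva equation v² = GM(2/r − 1/a) with a = (rₚ + rₐ)/2 = (2.9e+08 + 1.753e+09)/2 = 1.0215e+09 m.
vₚ = √(GM · (2/rₚ − 1/a)) = √(3.138e+21 · (2/2.9e+08 − 1/1.0215e+09)) m/s ≈ 4.309e+06 m/s = 4309 km/s.
vₐ = √(GM · (2/rₐ − 1/a)) = √(3.138e+21 · (2/1.753e+09 − 1/1.0215e+09)) m/s ≈ 7.129e+05 m/s = 712.9 km/s.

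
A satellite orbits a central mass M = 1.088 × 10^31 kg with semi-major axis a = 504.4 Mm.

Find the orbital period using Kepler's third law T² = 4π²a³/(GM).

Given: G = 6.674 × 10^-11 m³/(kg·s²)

Convert to SI: a = 504.4 Mm = 5.044e+08 m.
GM = G · M = 6.674e-11 · 1.088e+31 = 7.26131e+20 m³/s².
Kepler's third law: T = 2π √(a³ / GM).
Substituting a = 5.044e+08 m and GM = 7.26131e+20 m³/s²:
T = 2π √((5.044e+08)³ / 7.26131e+20) s
T ≈ 2641 s = 44.02 minutes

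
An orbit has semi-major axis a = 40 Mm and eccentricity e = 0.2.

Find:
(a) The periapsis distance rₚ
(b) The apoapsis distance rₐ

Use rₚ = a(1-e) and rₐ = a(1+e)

Convert to SI: a = 40 Mm = 4e+07 m.
(a) rₚ = a(1 − e) = 4e+07 · (1 − 0.2) = 4e+07 · 0.8 ≈ 3.2e+07 m = 32 Mm.
(b) rₐ = a(1 + e) = 4e+07 · (1 + 0.2) = 4e+07 · 1.2 ≈ 4.8e+07 m = 48 Mm.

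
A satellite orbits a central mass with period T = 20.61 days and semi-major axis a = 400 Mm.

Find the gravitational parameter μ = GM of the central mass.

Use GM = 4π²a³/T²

Convert to SI: T = 20.61 days = 1.7807e+06 s; a = 400 Mm = 4e+08 m.
GM = 4π² · a³ / T².
GM = 4π² · (4e+08)³ / (1.7807e+06)² m³/s² ≈ 7.968e+14 m³/s² = 7.968 × 10^14 m³/s².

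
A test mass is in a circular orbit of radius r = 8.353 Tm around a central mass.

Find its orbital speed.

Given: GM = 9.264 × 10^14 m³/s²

Convert to SI: r = 8.353 Tm = 8.353e+12 m.
For a circular orbit, gravity supplies the centripetal force, so v = √(GM / r).
v = √(9.264e+14 / 8.353e+12) m/s ≈ 10.53 m/s = 10.53 m/s.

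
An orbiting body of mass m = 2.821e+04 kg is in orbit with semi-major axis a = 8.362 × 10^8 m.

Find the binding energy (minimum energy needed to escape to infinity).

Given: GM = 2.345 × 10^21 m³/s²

Total orbital energy is E = −GMm/(2a); binding energy is E_bind = −E = GMm/(2a).
E_bind = 2.345e+21 · 2.821e+04 / (2 · 8.362e+08) J ≈ 3.956e+16 J = 39.56 PJ.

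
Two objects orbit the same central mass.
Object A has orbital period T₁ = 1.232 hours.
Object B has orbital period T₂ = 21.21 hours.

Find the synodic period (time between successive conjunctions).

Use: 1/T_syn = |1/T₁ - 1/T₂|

Convert to SI: T₁ = 1.232 hours = 4435.2 s; T₂ = 21.21 hours = 76356 s.
T_syn = |T₁ · T₂ / (T₁ − T₂)|.
T_syn = |4435.2 · 76356 / (4435.2 − 76356)| s ≈ 4709 s = 1.308 hours.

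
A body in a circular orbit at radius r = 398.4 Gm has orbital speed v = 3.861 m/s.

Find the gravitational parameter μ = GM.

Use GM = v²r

Convert to SI: r = 398.4 Gm = 3.984e+11 m.
For a circular orbit v² = GM/r, so GM = v² · r.
GM = (3.861)² · 3.984e+11 m³/s² ≈ 5.939e+12 m³/s² = 5.939 × 10^12 m³/s².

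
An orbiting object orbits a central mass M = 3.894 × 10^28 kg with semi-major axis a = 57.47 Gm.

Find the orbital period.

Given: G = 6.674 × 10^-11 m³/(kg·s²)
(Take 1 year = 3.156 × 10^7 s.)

Convert to SI: a = 57.47 Gm = 5.747e+10 m.
GM = G · M = 6.674e-11 · 3.894e+28 = 2.59886e+18 m³/s².
Kepler's third law: T = 2π √(a³ / GM).
Substituting a = 5.747e+10 m and GM = 2.59886e+18 m³/s²:
T = 2π √((5.747e+10)³ / 2.59886e+18) s
T ≈ 5.37e+07 s = 1.701 years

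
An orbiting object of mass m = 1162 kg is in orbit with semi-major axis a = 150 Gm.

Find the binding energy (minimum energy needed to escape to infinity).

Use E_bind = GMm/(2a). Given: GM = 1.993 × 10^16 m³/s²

Convert to SI: a = 150 Gm = 1.5e+11 m.
Total orbital energy is E = −GMm/(2a); binding energy is E_bind = −E = GMm/(2a).
E_bind = 1.993e+16 · 1162 / (2 · 1.5e+11) J ≈ 7.72e+07 J = 77.2 MJ.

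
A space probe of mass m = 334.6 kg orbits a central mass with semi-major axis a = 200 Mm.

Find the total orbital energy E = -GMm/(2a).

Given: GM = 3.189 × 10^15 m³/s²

Convert to SI: a = 200 Mm = 2e+08 m.
E = −GMm / (2a).
E = −3.189e+15 · 334.6 / (2 · 2e+08) J ≈ -2.668e+09 J = -2.668 GJ.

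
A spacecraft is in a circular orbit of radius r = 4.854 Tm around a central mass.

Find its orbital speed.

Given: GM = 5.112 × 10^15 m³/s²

Convert to SI: r = 4.854 Tm = 4.854e+12 m.
For a circular orbit, gravity supplies the centripetal force, so v = √(GM / r).
v = √(5.112e+15 / 4.854e+12) m/s ≈ 32.45 m/s = 32.45 m/s.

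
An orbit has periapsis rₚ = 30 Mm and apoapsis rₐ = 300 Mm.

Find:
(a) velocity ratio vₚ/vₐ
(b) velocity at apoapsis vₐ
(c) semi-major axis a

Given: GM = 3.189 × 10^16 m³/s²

Convert to SI: rₚ = 30 Mm = 3e+07 m; rₐ = 300 Mm = 3e+08 m.
(a) Conservation of angular momentum (rₚvₚ = rₐvₐ) gives vₚ/vₐ = rₐ/rₚ = 3e+08/3e+07 ≈ 10
(b) With a = (rₚ + rₐ)/2 = 1.65e+08 m, vₐ = √(GM (2/rₐ − 1/a)) = √(3.189e+16 · (2/3e+08 − 1/1.65e+08)) m/s ≈ 4396 m/s
(c) a = (rₚ + rₐ)/2 = (3e+07 + 3e+08)/2 ≈ 1.65e+08 m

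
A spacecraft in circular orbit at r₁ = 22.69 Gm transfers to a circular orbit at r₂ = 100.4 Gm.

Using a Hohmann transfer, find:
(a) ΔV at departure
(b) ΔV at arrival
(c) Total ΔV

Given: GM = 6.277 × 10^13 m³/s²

Convert to SI: r₁ = 22.69 Gm = 2.269e+10 m; r₂ = 100.4 Gm = 1.004e+11 m.
Transfer semi-major axis: a_t = (r₁ + r₂)/2 = (2.269e+10 + 1.004e+11)/2 = 6.1545e+10 m.
Circular speeds: v₁ = √(GM/r₁) = 52.5967 m/s, v₂ = √(GM/r₂) = 25.004 m/s.
Transfer speeds (vis-viva v² = GM(2/r − 1/a_t)): v₁ᵗ = 67.1783 m/s, v₂ᵗ = 15.182 m/s.
(a) ΔV₁ = |v₁ᵗ − v₁| ≈ 14.58 m/s = 14.58 m/s.
(b) ΔV₂ = |v₂ − v₂ᵗ| ≈ 9.822 m/s = 9.822 m/s.
(c) ΔV_total = ΔV₁ + ΔV₂ ≈ 24.4 m/s = 24.4 m/s.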